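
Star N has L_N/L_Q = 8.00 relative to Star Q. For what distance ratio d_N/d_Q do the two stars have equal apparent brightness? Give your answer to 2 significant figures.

2.8

Equal flux requires L_N/d_N² = L_Q/d_Q², so d_N/d_Q = √(L_N/L_Q)
= √(8.00) = 2.828.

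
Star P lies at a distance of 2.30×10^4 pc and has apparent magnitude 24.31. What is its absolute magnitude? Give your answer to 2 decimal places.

7.50

M = m − 5 log₁₀(d/10 pc) = 24.31 − 5 log₁₀(2.30×10^4/10)
  = 24.31 − 5 × 3.362 = 24.31 − 16.81 = 7.50.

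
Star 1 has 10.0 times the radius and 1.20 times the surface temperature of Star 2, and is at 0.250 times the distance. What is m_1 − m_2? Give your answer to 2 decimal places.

L_1/L_2 = (10.0)²(1.20)⁴ = 207.4.
F_1/F_2 = (L_1/L_2)/(d_1/d_2)² = 207.4/0.06250 = 3318.
m_1 − m_2 = −2.5 log₁₀(3318) = -8.80.

-8.80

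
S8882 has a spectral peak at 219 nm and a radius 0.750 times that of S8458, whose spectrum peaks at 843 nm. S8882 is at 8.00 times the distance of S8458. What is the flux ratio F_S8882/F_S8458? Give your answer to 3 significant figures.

1.93

Wien's law: T_S8882/T_S8458 = λ_S8458/λ_S8882 = 843/219 = 3.849.
L_S8882/L_S8458 = (R_S8882/R_S8458)²(T_S8882/T_S8458)⁴ = (0.750)²(3.849)⁴ = 123.5.
F_S8882/F_S8458 = (L_S8882/L_S8458)/(d_S8882/d_S8458)² = 123.5/(8.00)² = 1.930.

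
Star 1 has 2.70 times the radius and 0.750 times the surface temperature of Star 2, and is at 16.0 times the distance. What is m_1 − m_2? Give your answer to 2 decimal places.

L_1/L_2 = (2.70)²(0.750)⁴ = 2.307.
F_1/F_2 = (L_1/L_2)/(d_1/d_2)² = 2.307/256.0 = 0.009010.
m_1 − m_2 = −2.5 log₁₀(0.009010) = 5.11.

5.11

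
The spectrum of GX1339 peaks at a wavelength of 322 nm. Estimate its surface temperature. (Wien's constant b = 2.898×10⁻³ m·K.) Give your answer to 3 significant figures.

9.00×10^3 K

T = b/λ_max = 2.898×10⁻³ / (322×10⁻⁹) = 9000 K.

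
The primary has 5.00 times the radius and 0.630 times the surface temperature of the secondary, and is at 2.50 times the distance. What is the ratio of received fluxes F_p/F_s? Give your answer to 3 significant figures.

L_p/L_s = (R_p/R_s)²(T_p/T_s)⁴ = (5.00)² × (0.630)⁴ = 3.938.
F_p/F_s = (L_p/L_s)/(d_p/d_s)² = 3.938 / (2.50)² = 0.6301.

0.630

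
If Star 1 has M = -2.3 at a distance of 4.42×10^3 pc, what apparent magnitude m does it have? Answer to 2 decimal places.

m = M + 5 log₁₀(d/10 pc) = -2.3 + 5 log₁₀(4.42×10^3/10)
  = -2.3 + 5 × 2.645 = -2.3 + 13.23 = 10.93.

10.93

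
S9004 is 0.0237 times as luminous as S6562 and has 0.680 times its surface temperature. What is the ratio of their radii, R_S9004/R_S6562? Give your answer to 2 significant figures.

L ∝ R²T⁴ gives R ∝ √L / T², so
R_S9004/R_S6562 = √(0.0237) / (0.680)² = 0.1539 / 0.4624 = 0.3329.

0.33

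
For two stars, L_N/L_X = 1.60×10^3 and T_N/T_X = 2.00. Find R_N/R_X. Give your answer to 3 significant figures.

10.0

L ∝ R²T⁴ gives R ∝ √L / T², so
R_N/R_X = √(1.60×10^3) / (2.00)² = 40.00 / 4.000 = 10.00.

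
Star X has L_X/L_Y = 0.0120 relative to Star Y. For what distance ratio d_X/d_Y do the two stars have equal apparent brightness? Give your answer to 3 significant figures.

0.110

Equal flux requires L_X/d_X² = L_Y/d_Y², so d_X/d_Y = √(L_X/L_Y)
= √(0.0120) = 0.1095.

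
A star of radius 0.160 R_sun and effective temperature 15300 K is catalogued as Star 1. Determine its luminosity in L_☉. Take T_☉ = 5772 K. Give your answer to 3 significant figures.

L/L_☉ = (R/R_☉)² (T/T_☉)⁴ = (0.160)² × (15300/5772)⁴
       = 0.02560 × (2.651)⁴ = 0.02560 × 49.37 = 1.264.

1.26 L_☉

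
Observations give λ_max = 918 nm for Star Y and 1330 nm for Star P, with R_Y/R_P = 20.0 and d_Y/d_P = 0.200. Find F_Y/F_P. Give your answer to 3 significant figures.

Wien's law: T_Y/T_P = λ_P/λ_Y = 1330/918 = 1.449.
L_Y/L_P = (R_Y/R_P)²(T_Y/T_P)⁴ = (20.0)²(1.449)⁴ = 1762.
F_Y/F_P = (L_Y/L_P)/(d_Y/d_P)² = 1762/(0.200)² = 4.406×10^4.

4.41×10^4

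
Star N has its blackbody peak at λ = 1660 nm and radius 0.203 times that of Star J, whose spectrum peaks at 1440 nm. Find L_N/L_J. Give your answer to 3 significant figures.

Wien's law gives T ∝ 1/λ_max, so T_N/T_J = λ_J/λ_N = 1440/1660 = 0.8675.
Then L ∝ R²T⁴ gives L_N/L_J = (0.203)² × (0.8675)⁴ = 0.04121 × 0.5663 = 0.02334.

0.0233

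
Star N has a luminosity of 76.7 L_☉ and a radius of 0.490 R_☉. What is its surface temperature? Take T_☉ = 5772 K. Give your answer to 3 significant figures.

T/T_☉ = (L/L_☉)^(1/4) / (R/R_☉)^(1/2)
T = 5772 × (76.7)^(1/4) / √(0.490) = 5772 × 2.959 / 0.7000 = 2.440×10^4 K.

2.44×10^4 K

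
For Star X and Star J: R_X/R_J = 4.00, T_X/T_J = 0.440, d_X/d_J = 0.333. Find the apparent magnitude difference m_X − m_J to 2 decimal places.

-1.83

L_X/L_J = (4.00)²(0.440)⁴ = 0.5997.
F_X/F_J = (L_X/L_J)/(d_X/d_J)² = 0.5997/0.1109 = 5.408.
m_X − m_J = −2.5 log₁₀(5.408) = -1.83.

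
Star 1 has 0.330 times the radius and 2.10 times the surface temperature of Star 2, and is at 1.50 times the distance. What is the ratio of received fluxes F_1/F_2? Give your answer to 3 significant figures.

L_1/L_2 = (R_1/R_2)²(T_1/T_2)⁴ = (0.330)² × (2.10)⁴ = 2.118.
F_1/F_2 = (L_1/L_2)/(d_1/d_2)² = 2.118 / (1.50)² = 0.9413.

0.941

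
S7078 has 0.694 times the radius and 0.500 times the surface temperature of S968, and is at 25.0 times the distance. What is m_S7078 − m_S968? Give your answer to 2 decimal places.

L_S7078/L_S968 = (0.694)²(0.500)⁴ = 0.03010.
F_S7078/F_S968 = (L_S7078/L_S968)/(d_S7078/d_S968)² = 0.03010/625.0 = 4.816×10^-5.
m_S7078 − m_S968 = −2.5 log₁₀(4.816×10^-5) = 10.79.

10.79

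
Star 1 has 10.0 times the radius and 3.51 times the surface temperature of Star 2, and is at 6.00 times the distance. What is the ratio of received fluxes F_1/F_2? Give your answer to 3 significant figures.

L_1/L_2 = (R_1/R_2)²(T_1/T_2)⁴ = (10.0)² × (3.51)⁴ = 1.518×10^4.
F_1/F_2 = (L_1/L_2)/(d_1/d_2)² = 1.518×10^4 / (6.00)² = 421.6.

422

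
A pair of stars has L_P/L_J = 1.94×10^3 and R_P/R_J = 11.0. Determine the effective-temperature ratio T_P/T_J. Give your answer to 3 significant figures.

2.00

L ∝ R²T⁴ gives T ∝ (L/R²)^(1/4), so
T_P/T_J = (1.94×10^3 / 11.0²)^(1/4) = (16.03)^(1/4) = 2.001.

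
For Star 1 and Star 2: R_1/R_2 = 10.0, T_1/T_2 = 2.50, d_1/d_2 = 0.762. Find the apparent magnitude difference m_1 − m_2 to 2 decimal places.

-9.57

L_1/L_2 = (10.0)²(2.50)⁴ = 3906.
F_1/F_2 = (L_1/L_2)/(d_1/d_2)² = 3906/0.5806 = 6727.
m_1 − m_2 = −2.5 log₁₀(6727) = -9.57.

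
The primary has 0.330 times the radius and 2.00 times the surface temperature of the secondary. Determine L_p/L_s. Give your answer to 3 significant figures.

1.74

From the Stefan–Boltzmann law, L ∝ R²T⁴, so
L_p/L_s = (R_p/R_s)² (T_p/T_s)⁴ = (0.330)² × (2.00)⁴ = 0.1089 × 16.00 = 1.742.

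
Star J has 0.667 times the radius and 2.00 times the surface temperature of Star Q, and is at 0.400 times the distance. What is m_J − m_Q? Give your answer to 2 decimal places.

-4.12

L_J/L_Q = (0.667)²(2.00)⁴ = 7.118.
F_J/F_Q = (L_J/L_Q)/(d_J/d_Q)² = 7.118/0.1600 = 44.49.
m_J − m_Q = −2.5 log₁₀(44.49) = -4.12.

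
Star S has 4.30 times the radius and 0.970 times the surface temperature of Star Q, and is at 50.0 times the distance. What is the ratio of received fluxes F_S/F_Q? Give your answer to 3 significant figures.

0.00655

L_S/L_Q = (R_S/R_Q)²(T_S/T_Q)⁴ = (4.30)² × (0.970)⁴ = 16.37.
F_S/F_Q = (L_S/L_Q)/(d_S/d_Q)² = 16.37 / (50.0)² = 0.006548.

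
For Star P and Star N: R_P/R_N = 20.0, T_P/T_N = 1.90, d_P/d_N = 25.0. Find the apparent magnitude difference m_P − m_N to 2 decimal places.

L_P/L_N = (20.0)²(1.90)⁴ = 5213.
F_P/F_N = (L_P/L_N)/(d_P/d_N)² = 5213/625.0 = 8.341.
m_P − m_N = −2.5 log₁₀(8.341) = -2.30.

-2.30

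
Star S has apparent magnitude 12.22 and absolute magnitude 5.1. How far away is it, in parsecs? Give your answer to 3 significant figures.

m − M = 5 log₁₀(d/10 pc)
12.22 − (5.1) = 7.12 = 5 log₁₀(d/10)
d = 10 × 10^(7.12/5) = 10 × 10^1.424 = 265.5 pc.

265 pc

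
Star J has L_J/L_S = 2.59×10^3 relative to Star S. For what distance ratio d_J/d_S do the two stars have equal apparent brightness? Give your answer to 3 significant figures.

50.9

Equal flux requires L_J/d_J² = L_S/d_S², so d_J/d_S = √(L_J/L_S)
= √(2.59×10^3) = 50.89.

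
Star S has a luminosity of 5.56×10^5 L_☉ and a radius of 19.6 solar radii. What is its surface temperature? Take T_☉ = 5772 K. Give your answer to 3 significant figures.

T/T_☉ = (L/L_☉)^(1/4) / (R/R_☉)^(1/2)
T = 5772 × (5.56×10^5)^(1/4) / √(19.6) = 5772 × 27.31 / 4.427 = 3.560×10^4 K.

3.56×10^4 K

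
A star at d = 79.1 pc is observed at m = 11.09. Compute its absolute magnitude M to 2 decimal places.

M = m − 5 log₁₀(d/10 pc) = 11.09 − 5 log₁₀(79.1/10)
  = 11.09 − 5 × 0.898 = 11.09 − 4.49 = 6.60.

6.60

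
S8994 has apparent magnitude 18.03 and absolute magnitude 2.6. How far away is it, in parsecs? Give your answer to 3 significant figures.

m − M = 5 log₁₀(d/10 pc)
18.03 − (2.6) = 15.43 = 5 log₁₀(d/10)
d = 10 × 10^(15.43/5) = 10 × 10^3.086 = 1.219×10^4 pc.

1.22×10^4 pc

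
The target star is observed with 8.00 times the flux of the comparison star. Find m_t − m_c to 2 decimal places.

m_t − m_c = −2.5 log₁₀(F_t/F_c) = −2.5 log₁₀(8.00) = −2.5 × (0.903) = -2.258.

-2.26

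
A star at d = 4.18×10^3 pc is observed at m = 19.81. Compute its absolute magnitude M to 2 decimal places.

M = m − 5 log₁₀(d/10 pc) = 19.81 − 5 log₁₀(4.18×10^3/10)
  = 19.81 − 5 × 2.621 = 19.81 − 13.11 = 6.70.

6.70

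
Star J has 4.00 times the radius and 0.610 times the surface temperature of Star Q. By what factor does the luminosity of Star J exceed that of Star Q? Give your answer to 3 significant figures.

2.22

From the Stefan–Boltzmann law, L ∝ R²T⁴, so
L_J/L_Q = (R_J/R_Q)² (T_J/T_Q)⁴ = (4.00)² × (0.610)⁴ = 16.00 × 0.1385 = 2.215.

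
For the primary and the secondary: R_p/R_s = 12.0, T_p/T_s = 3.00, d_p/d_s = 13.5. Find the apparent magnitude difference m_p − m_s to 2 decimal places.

L_p/L_s = (12.0)²(3.00)⁴ = 1.166×10^4.
F_p/F_s = (L_p/L_s)/(d_p/d_s)² = 1.166×10^4/182.2 = 64.00.
m_p − m_s = −2.5 log₁₀(64.00) = -4.52.

-4.52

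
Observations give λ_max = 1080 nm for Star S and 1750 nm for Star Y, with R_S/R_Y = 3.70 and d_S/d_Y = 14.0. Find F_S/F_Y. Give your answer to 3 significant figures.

Wien's law: T_S/T_Y = λ_Y/λ_S = 1750/1080 = 1.620.
L_S/L_Y = (R_S/R_Y)²(T_S/T_Y)⁴ = (3.70)²(1.620)⁴ = 94.38.
F_S/F_Y = (L_S/L_Y)/(d_S/d_Y)² = 94.38/(14.0)² = 0.4815.

0.482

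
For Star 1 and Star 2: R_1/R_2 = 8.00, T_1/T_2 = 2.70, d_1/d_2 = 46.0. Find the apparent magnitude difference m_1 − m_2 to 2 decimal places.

L_1/L_2 = (8.00)²(2.70)⁴ = 3401.
F_1/F_2 = (L_1/L_2)/(d_1/d_2)² = 3401/2116 = 1.607.
m_1 − m_2 = −2.5 log₁₀(1.607) = -0.52.

-0.52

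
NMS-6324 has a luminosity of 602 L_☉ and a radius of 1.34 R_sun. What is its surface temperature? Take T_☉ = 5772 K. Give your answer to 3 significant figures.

T/T_☉ = (L/L_☉)^(1/4) / (R/R_☉)^(1/2)
T = 5772 × (602)^(1/4) / √(1.34) = 5772 × 4.953 / 1.158 = 2.470×10^4 K.

2.47×10^4 K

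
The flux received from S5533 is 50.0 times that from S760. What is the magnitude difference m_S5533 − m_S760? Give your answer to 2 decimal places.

m_S5533 − m_S760 = −2.5 log₁₀(F_S5533/F_S760) = −2.5 log₁₀(50.0) = −2.5 × (1.699) = -4.247.

-4.25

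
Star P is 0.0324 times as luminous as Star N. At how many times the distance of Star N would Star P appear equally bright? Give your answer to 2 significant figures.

0.18

Equal flux requires L_P/d_P² = L_N/d_N², so d_P/d_N = √(L_P/L_N)
= √(0.0324) = 0.1800.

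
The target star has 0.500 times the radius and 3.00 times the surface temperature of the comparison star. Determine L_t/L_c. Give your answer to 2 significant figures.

20

From the Stefan–Boltzmann law, L ∝ R²T⁴, so
L_t/L_c = (R_t/R_c)² (T_t/T_c)⁴ = (0.500)² × (3.00)⁴ = 0.2500 × 81.00 = 20.25.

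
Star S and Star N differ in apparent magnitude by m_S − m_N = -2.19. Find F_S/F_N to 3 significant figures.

7.52

F_S/F_N = 10^(−(m_S − m_N)/2.5) = 10^(2.19/2.5) = 10^0.876 = 7.516.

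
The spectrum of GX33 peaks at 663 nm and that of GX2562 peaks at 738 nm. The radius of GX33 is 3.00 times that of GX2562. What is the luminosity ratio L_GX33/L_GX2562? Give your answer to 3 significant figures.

13.8

Wien's law gives T ∝ 1/λ_max, so T_GX33/T_GX2562 = λ_GX2562/λ_GX33 = 738/663 = 1.113.
Then L ∝ R²T⁴ gives L_GX33/L_GX2562 = (3.00)² × (1.113)⁴ = 9.000 × 1.535 = 13.82.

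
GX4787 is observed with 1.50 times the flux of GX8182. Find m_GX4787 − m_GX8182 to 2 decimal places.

-0.44

m_GX4787 − m_GX8182 = −2.5 log₁₀(F_GX4787/F_GX8182) = −2.5 log₁₀(1.50) = −2.5 × (0.176) = -0.440.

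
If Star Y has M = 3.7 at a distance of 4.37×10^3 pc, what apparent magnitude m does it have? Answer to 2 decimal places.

m = M + 5 log₁₀(d/10 pc) = 3.7 + 5 log₁₀(4.37×10^3/10)
  = 3.7 + 5 × 2.640 = 3.7 + 13.20 = 16.90.

16.90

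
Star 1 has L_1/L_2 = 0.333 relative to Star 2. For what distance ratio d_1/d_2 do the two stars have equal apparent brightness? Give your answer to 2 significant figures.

0.58

Equal flux requires L_1/d_1² = L_2/d_2², so d_1/d_2 = √(L_1/L_2)
= √(0.333) = 0.5771.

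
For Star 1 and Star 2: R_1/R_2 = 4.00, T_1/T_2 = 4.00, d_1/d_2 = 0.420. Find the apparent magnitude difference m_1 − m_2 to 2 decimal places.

L_1/L_2 = (4.00)²(4.00)⁴ = 4096.
F_1/F_2 = (L_1/L_2)/(d_1/d_2)² = 4096/0.1764 = 2.322×10^4.
m_1 − m_2 = −2.5 log₁₀(2.322×10^4) = -10.91.

-10.91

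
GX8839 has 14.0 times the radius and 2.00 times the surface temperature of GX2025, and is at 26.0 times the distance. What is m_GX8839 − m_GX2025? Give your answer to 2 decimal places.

-1.67

L_GX8839/L_GX2025 = (14.0)²(2.00)⁴ = 3136.
F_GX8839/F_GX2025 = (L_GX8839/L_GX2025)/(d_GX8839/d_GX2025)² = 3136/676.0 = 4.639.
m_GX8839 − m_GX2025 = −2.5 log₁₀(4.639) = -1.67.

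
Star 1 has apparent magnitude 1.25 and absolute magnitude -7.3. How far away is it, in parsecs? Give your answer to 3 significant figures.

513 pc

m − M = 5 log₁₀(d/10 pc)
1.25 − (-7.3) = 8.55 = 5 log₁₀(d/10)
d = 10 × 10^(8.55/5) = 10 × 10^1.710 = 512.9 pc.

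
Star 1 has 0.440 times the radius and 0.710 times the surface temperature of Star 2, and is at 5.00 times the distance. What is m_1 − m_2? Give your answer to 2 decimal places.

6.77

L_1/L_2 = (0.440)²(0.710)⁴ = 0.04920.
F_1/F_2 = (L_1/L_2)/(d_1/d_2)² = 0.04920/25.00 = 0.001968.
m_1 − m_2 = −2.5 log₁₀(0.001968) = 6.77.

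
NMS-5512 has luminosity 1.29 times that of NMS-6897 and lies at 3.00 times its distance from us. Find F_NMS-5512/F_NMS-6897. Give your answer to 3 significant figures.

0.143

F = L/(4πd²), so F_NMS-5512/F_NMS-6897 = (L_NMS-5512/L_NMS-6897) / (d_NMS-5512/d_NMS-6897)²
= 1.29 / (3.00)² = 1.29 / 9.000 = 0.1433.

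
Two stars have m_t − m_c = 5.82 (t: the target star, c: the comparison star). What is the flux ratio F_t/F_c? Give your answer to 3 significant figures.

F_t/F_c = 10^(−(m_t − m_c)/2.5) = 10^(-5.82/2.5) = 10^-2.328 = 0.004699.

0.00470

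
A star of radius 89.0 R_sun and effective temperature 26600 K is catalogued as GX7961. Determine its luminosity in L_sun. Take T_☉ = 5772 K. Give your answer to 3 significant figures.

3.57×10^6 L_sun

L/L_☉ = (R/R_☉)² (T/T_☉)⁴ = (89.0)² × (26600/5772)⁴
       = 7921 × (4.608)⁴ = 7921 × 451.0 = 3.573×10^6.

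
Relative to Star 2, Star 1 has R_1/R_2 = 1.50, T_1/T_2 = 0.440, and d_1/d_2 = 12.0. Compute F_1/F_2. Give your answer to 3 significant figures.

L_1/L_2 = (R_1/R_2)²(T_1/T_2)⁴ = (1.50)² × (0.440)⁴ = 0.08433.
F_1/F_2 = (L_1/L_2)/(d_1/d_2)² = 0.08433 / (12.0)² = 5.856×10^-4.

5.86×10^-4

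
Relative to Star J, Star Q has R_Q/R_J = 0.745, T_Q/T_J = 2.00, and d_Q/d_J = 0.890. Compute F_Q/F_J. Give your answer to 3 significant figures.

11.2

L_Q/L_J = (R_Q/R_J)²(T_Q/T_J)⁴ = (0.745)² × (2.00)⁴ = 8.880.
F_Q/F_J = (L_Q/L_J)/(d_Q/d_J)² = 8.880 / (0.890)² = 11.21.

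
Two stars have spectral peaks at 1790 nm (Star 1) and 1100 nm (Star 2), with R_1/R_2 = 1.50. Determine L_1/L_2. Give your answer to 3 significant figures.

Wien's law gives T ∝ 1/λ_max, so T_1/T_2 = λ_2/λ_1 = 1100/1790 = 0.6145.
Then L ∝ R²T⁴ gives L_1/L_2 = (1.50)² × (0.6145)⁴ = 2.250 × 0.1426 = 0.3209.

0.321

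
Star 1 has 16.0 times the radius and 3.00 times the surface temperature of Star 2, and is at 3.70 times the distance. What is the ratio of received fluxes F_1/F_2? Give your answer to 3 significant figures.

1.51×10^3

L_1/L_2 = (R_1/R_2)²(T_1/T_2)⁴ = (16.0)² × (3.00)⁴ = 2.074×10^4.
F_1/F_2 = (L_1/L_2)/(d_1/d_2)² = 2.074×10^4 / (3.70)² = 1515.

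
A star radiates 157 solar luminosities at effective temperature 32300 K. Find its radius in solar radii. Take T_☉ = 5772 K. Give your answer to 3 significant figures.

0.400 solar radii

R/R_☉ = √(L/L_☉) / (T/T_☉)² = √(157) / (5.596)²
       = 12.53 / 31.31 = 0.4001.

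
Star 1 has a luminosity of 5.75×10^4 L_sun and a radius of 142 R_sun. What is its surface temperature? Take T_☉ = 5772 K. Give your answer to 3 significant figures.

T/T_☉ = (L/L_☉)^(1/4) / (R/R_☉)^(1/2)
T = 5772 × (5.75×10^4)^(1/4) / √(142) = 5772 × 15.49 / 11.92 = 7501 K.

7.50×10^3 K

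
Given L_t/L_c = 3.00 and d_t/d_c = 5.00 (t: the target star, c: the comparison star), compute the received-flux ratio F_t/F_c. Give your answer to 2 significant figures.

0.12

F = L/(4πd²), so F_t/F_c = (L_t/L_c) / (d_t/d_c)²
= 3.00 / (5.00)² = 3.00 / 25.00 = 0.1200.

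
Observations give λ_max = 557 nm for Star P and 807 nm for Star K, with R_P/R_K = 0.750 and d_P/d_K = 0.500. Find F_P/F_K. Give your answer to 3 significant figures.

9.91

Wien's law: T_P/T_K = λ_K/λ_P = 807/557 = 1.449.
L_P/L_K = (R_P/R_K)²(T_P/T_K)⁴ = (0.750)²(1.449)⁴ = 2.479.
F_P/F_K = (L_P/L_K)/(d_P/d_K)² = 2.479/(0.500)² = 9.914.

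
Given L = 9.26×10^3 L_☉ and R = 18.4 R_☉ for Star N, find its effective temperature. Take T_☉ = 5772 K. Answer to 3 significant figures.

1.32×10^4 K

T/T_☉ = (L/L_☉)^(1/4) / (R/R_☉)^(1/2)
T = 5772 × (9.26×10^3)^(1/4) / √(18.4) = 5772 × 9.810 / 4.290 = 1.320×10^4 K.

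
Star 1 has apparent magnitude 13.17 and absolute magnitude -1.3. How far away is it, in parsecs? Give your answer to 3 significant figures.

7.83×10^3 pc

m − M = 5 log₁₀(d/10 pc)
13.17 − (-1.3) = 14.47 = 5 log₁₀(d/10)
d = 10 × 10^(14.47/5) = 10 × 10^2.894 = 7834 pc.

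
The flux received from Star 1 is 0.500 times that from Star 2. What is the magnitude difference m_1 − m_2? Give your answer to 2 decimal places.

m_1 − m_2 = −2.5 log₁₀(F_1/F_2) = −2.5 log₁₀(0.500) = −2.5 × (-0.301) = 0.753.

0.75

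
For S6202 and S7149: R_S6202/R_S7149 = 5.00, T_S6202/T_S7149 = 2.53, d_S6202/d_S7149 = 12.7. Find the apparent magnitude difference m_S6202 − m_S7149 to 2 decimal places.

L_S6202/L_S7149 = (5.00)²(2.53)⁴ = 1024.
F_S6202/F_S7149 = (L_S6202/L_S7149)/(d_S6202/d_S7149)² = 1024/161.3 = 6.351.
m_S6202 − m_S7149 = −2.5 log₁₀(6.351) = -2.01.

-2.01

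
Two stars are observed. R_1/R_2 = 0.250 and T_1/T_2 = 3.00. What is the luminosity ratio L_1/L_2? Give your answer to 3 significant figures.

5.06

From the Stefan–Boltzmann law, L ∝ R²T⁴, so
L_1/L_2 = (R_1/R_2)² (T_1/T_2)⁴ = (0.250)² × (3.00)⁴ = 0.06250 × 81.00 = 5.062.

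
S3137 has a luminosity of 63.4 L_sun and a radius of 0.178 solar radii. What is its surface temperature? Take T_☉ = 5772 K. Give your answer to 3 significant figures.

T/T_☉ = (L/L_☉)^(1/4) / (R/R_☉)^(1/2)
T = 5772 × (63.4)^(1/4) / √(0.178) = 5772 × 2.822 / 0.4219 = 3.860×10^4 K.

3.86×10^4 K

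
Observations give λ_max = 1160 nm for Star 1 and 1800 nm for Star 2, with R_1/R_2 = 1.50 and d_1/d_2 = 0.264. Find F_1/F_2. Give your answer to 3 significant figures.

Wien's law: T_1/T_2 = λ_2/λ_1 = 1800/1160 = 1.552.
L_1/L_2 = (R_1/R_2)²(T_1/T_2)⁴ = (1.50)²(1.552)⁴ = 13.04.
F_1/F_2 = (L_1/L_2)/(d_1/d_2)² = 13.04/(0.264)² = 187.2.

187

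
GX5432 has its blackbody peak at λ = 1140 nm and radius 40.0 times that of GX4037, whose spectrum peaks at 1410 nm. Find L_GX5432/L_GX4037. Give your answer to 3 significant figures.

Wien's law gives T ∝ 1/λ_max, so T_GX5432/T_GX4037 = λ_GX4037/λ_GX5432 = 1410/1140 = 1.237.
Then L ∝ R²T⁴ gives L_GX5432/L_GX4037 = (40.0)² × (1.237)⁴ = 1600 × 2.340 = 3744.

3.74×10^3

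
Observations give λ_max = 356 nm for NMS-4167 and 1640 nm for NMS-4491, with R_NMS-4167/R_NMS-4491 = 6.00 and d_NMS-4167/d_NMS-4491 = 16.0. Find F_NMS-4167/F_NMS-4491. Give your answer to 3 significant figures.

63.3

Wien's law: T_NMS-4167/T_NMS-4491 = λ_NMS-4491/λ_NMS-4167 = 1640/356 = 4.607.
L_NMS-4167/L_NMS-4491 = (R_NMS-4167/R_NMS-4491)²(T_NMS-4167/T_NMS-4491)⁴ = (6.00)²(4.607)⁴ = 1.621×10^4.
F_NMS-4167/F_NMS-4491 = (L_NMS-4167/L_NMS-4491)/(d_NMS-4167/d_NMS-4491)² = 1.621×10^4/(16.0)² = 63.33.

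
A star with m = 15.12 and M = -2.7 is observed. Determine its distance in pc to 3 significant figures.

3.66×10^4 pc

m − M = 5 log₁₀(d/10 pc)
15.12 − (-2.7) = 17.82 = 5 log₁₀(d/10)
d = 10 × 10^(17.82/5) = 10 × 10^3.564 = 3.664×10^4 pc.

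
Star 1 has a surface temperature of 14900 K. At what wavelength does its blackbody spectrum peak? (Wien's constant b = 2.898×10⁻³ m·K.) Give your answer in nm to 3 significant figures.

194 nm

λ_max = b/T = 2.898×10⁻³ / 14900 = 1.94×10^-7 m = 194.5 nm.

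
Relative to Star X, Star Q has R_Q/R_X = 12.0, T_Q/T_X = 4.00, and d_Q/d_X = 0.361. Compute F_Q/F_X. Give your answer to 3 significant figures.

L_Q/L_X = (R_Q/R_X)²(T_Q/T_X)⁴ = (12.0)² × (4.00)⁴ = 3.686×10^4.
F_Q/F_X = (L_Q/L_X)/(d_Q/d_X)² = 3.686×10^4 / (0.361)² = 2.829×10^5.

2.83×10^5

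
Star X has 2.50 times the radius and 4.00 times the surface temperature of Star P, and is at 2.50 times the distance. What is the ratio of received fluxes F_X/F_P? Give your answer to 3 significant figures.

L_X/L_P = (R_X/R_P)²(T_X/T_P)⁴ = (2.50)² × (4.00)⁴ = 1600.
F_X/F_P = (L_X/L_P)/(d_X/d_P)² = 1600 / (2.50)² = 256.0.

256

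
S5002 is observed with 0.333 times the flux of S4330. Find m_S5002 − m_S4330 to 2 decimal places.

1.19

m_S5002 − m_S4330 = −2.5 log₁₀(F_S5002/F_S4330) = −2.5 log₁₀(0.333) = −2.5 × (-0.478) = 1.194.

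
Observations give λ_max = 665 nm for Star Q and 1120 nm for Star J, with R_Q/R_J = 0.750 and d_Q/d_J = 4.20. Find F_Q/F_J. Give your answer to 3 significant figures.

Wien's law: T_Q/T_J = λ_J/λ_Q = 1120/665 = 1.684.
L_Q/L_J = (R_Q/R_J)²(T_Q/T_J)⁴ = (0.750)²(1.684)⁴ = 4.526.
F_Q/F_J = (L_Q/L_J)/(d_Q/d_J)² = 4.526/(4.20)² = 0.2566.

0.257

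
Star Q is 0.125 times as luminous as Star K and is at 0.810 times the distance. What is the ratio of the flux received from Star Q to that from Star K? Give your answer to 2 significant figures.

0.19

F = L/(4πd²), so F_Q/F_K = (L_Q/L_K) / (d_Q/d_K)²
= 0.125 / (0.810)² = 0.125 / 0.6561 = 0.1905.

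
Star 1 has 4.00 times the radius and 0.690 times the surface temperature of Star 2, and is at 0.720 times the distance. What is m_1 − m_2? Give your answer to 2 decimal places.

L_1/L_2 = (4.00)²(0.690)⁴ = 3.627.
F_1/F_2 = (L_1/L_2)/(d_1/d_2)² = 3.627/0.5184 = 6.996.
m_1 − m_2 = −2.5 log₁₀(6.996) = -2.11.

-2.11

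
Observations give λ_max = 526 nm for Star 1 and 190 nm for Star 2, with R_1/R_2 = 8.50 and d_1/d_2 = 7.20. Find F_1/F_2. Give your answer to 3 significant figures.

0.0237

Wien's law: T_1/T_2 = λ_2/λ_1 = 190/526 = 0.3612.
L_1/L_2 = (R_1/R_2)²(T_1/T_2)⁴ = (8.50)²(0.3612)⁴ = 1.230.
F_1/F_2 = (L_1/L_2)/(d_1/d_2)² = 1.230/(7.20)² = 0.02373.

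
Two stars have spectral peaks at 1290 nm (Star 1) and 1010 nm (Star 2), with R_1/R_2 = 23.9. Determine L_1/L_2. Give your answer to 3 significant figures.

215

Wien's law gives T ∝ 1/λ_max, so T_1/T_2 = λ_2/λ_1 = 1010/1290 = 0.7829.
Then L ∝ R²T⁴ gives L_1/L_2 = (23.9)² × (0.7829)⁴ = 571.2 × 0.3758 = 214.6.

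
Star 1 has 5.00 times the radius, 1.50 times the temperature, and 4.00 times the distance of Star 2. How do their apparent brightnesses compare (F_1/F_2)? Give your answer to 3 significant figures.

L_1/L_2 = (R_1/R_2)²(T_1/T_2)⁴ = (5.00)² × (1.50)⁴ = 126.6.
F_1/F_2 = (L_1/L_2)/(d_1/d_2)² = 126.6 / (4.00)² = 7.910.

7.91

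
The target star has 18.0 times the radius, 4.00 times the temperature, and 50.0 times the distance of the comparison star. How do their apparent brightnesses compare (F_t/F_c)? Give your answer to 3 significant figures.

L_t/L_c = (R_t/R_c)²(T_t/T_c)⁴ = (18.0)² × (4.00)⁴ = 8.294×10^4.
F_t/F_c = (L_t/L_c)/(d_t/d_c)² = 8.294×10^4 / (50.0)² = 33.18.

33.2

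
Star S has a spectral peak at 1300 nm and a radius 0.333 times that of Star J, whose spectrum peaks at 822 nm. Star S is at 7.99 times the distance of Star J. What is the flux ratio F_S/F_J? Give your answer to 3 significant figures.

Wien's law: T_S/T_J = λ_J/λ_S = 822/1300 = 0.6323.
L_S/L_J = (R_S/R_J)²(T_S/T_J)⁴ = (0.333)²(0.6323)⁴ = 0.01773.
F_S/F_J = (L_S/L_J)/(d_S/d_J)² = 0.01773/(7.99)² = 2.777×10^-4.

2.78×10^-4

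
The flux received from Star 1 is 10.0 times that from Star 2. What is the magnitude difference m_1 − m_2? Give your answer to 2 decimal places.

m_1 − m_2 = −2.5 log₁₀(F_1/F_2) = −2.5 log₁₀(10.0) = −2.5 × (1.000) = -2.500.

-2.50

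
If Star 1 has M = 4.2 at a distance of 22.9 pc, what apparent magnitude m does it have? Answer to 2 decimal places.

6.00

m = M + 5 log₁₀(d/10 pc) = 4.2 + 5 log₁₀(22.9/10)
  = 4.2 + 5 × 0.360 = 4.2 + 1.80 = 6.00.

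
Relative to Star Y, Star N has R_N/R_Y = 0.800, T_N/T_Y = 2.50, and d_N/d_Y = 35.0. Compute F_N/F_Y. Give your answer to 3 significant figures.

0.0204

L_N/L_Y = (R_N/R_Y)²(T_N/T_Y)⁴ = (0.800)² × (2.50)⁴ = 25.00.
F_N/F_Y = (L_N/L_Y)/(d_N/d_Y)² = 25.00 / (35.0)² = 0.02041.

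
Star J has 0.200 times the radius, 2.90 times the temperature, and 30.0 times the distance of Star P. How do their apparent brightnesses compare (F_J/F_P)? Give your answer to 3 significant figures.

0.00314

L_J/L_P = (R_J/R_P)²(T_J/T_P)⁴ = (0.200)² × (2.90)⁴ = 2.829.
F_J/F_P = (L_J/L_P)/(d_J/d_P)² = 2.829 / (30.0)² = 0.003143.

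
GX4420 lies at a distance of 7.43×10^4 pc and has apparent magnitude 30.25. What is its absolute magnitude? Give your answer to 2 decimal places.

M = m − 5 log₁₀(d/10 pc) = 30.25 − 5 log₁₀(7.43×10^4/10)
  = 30.25 − 5 × 3.871 = 30.25 − 19.35 = 10.90.

10.90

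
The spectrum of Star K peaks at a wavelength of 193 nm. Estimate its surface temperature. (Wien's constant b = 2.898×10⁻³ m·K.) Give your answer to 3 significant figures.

1.50×10^4 K

T = b/λ_max = 2.898×10⁻³ / (193×10⁻⁹) = 1.502×10^4 K.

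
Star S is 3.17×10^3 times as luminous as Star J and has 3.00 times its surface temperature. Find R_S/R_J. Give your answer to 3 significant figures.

L ∝ R²T⁴ gives R ∝ √L / T², so
R_S/R_J = √(3.17×10^3) / (3.00)² = 56.30 / 9.000 = 6.256.

6.26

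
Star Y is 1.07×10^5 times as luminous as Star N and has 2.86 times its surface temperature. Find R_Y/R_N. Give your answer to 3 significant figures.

L ∝ R²T⁴ gives R ∝ √L / T², so
R_Y/R_N = √(1.07×10^5) / (2.86)² = 327.1 / 8.180 = 39.99.

40.0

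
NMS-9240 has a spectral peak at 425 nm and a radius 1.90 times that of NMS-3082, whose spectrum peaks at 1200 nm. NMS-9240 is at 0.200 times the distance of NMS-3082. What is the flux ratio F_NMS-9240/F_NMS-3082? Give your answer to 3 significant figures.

5.74×10^3

Wien's law: T_NMS-9240/T_NMS-3082 = λ_NMS-3082/λ_NMS-9240 = 1200/425 = 2.824.
L_NMS-9240/L_NMS-3082 = (R_NMS-9240/R_NMS-3082)²(T_NMS-9240/T_NMS-3082)⁴ = (1.90)²(2.824)⁴ = 229.4.
F_NMS-9240/F_NMS-3082 = (L_NMS-9240/L_NMS-3082)/(d_NMS-9240/d_NMS-3082)² = 229.4/(0.200)² = 5736.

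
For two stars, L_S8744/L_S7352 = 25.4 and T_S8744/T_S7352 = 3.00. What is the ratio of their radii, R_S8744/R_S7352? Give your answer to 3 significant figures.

L ∝ R²T⁴ gives R ∝ √L / T², so
R_S8744/R_S7352 = √(25.4) / (3.00)² = 5.040 / 9.000 = 0.5600.

0.560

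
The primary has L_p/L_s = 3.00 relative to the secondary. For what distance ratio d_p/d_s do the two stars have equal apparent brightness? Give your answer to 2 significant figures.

1.7

Equal flux requires L_p/d_p² = L_s/d_s², so d_p/d_s = √(L_p/L_s)
= √(3.00) = 1.732.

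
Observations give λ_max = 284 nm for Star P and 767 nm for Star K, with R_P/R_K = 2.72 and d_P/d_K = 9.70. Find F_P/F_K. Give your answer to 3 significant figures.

Wien's law: T_P/T_K = λ_K/λ_P = 767/284 = 2.701.
L_P/L_K = (R_P/R_K)²(T_P/T_K)⁴ = (2.72)²(2.701)⁴ = 393.6.
F_P/F_K = (L_P/L_K)/(d_P/d_K)² = 393.6/(9.70)² = 4.183.

4.18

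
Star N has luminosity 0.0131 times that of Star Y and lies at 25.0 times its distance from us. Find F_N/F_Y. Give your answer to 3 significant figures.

F = L/(4πd²), so F_N/F_Y = (L_N/L_Y) / (d_N/d_Y)²
= 0.0131 / (25.0)² = 0.0131 / 625.0 = 2.096×10^-5.

2.10×10^-5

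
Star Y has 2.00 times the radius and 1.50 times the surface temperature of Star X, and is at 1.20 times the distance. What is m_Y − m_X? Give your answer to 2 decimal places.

L_Y/L_X = (2.00)²(1.50)⁴ = 20.25.
F_Y/F_X = (L_Y/L_X)/(d_Y/d_X)² = 20.25/1.440 = 14.06.
m_Y − m_X = −2.5 log₁₀(14.06) = -2.87.

-2.87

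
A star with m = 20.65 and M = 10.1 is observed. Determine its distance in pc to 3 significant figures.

m − M = 5 log₁₀(d/10 pc)
20.65 − (10.1) = 10.55 = 5 log₁₀(d/10)
d = 10 × 10^(10.55/5) = 10 × 10^2.110 = 1288 pc.

1.29×10^3 pc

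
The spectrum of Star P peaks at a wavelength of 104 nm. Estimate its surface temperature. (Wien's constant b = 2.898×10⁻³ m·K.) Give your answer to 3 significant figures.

2.79×10^4 K

T = b/λ_max = 2.898×10⁻³ / (104×10⁻⁹) = 2.787×10^4 K.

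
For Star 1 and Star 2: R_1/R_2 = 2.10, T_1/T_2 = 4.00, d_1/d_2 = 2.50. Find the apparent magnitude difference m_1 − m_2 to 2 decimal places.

L_1/L_2 = (2.10)²(4.00)⁴ = 1129.
F_1/F_2 = (L_1/L_2)/(d_1/d_2)² = 1129/6.250 = 180.6.
m_1 − m_2 = −2.5 log₁₀(180.6) = -5.64.

-5.64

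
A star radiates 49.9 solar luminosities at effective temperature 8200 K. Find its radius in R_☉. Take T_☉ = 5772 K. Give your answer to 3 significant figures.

3.50 R_☉

R/R_☉ = √(L/L_☉) / (T/T_☉)² = √(49.9) / (1.421)²
       = 7.064 / 2.018 = 3.500.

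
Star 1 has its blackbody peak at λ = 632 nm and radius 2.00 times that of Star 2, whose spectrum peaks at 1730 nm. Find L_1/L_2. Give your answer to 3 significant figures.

Wien's law gives T ∝ 1/λ_max, so T_1/T_2 = λ_2/λ_1 = 1730/632 = 2.737.
Then L ∝ R²T⁴ gives L_1/L_2 = (2.00)² × (2.737)⁴ = 4.000 × 56.15 = 224.6.

225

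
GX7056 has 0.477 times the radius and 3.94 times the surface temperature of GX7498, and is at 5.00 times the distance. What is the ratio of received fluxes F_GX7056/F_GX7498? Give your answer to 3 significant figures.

2.19

L_GX7056/L_GX7498 = (R_GX7056/R_GX7498)²(T_GX7056/T_GX7498)⁴ = (0.477)² × (3.94)⁴ = 54.83.
F_GX7056/F_GX7498 = (L_GX7056/L_GX7498)/(d_GX7056/d_GX7498)² = 54.83 / (5.00)² = 2.193.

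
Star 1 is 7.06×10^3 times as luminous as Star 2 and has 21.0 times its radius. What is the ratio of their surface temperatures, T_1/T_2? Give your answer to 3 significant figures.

2.00

L ∝ R²T⁴ gives T ∝ (L/R²)^(1/4), so
T_1/T_2 = (7.06×10^3 / 21.0²)^(1/4) = (16.01)^(1/4) = 2.000.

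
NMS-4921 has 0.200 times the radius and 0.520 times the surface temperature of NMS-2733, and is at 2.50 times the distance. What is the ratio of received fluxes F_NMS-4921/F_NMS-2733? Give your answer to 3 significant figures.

L_NMS-4921/L_NMS-2733 = (R_NMS-4921/R_NMS-2733)²(T_NMS-4921/T_NMS-2733)⁴ = (0.200)² × (0.520)⁴ = 0.002925.
F_NMS-4921/F_NMS-2733 = (L_NMS-4921/L_NMS-2733)/(d_NMS-4921/d_NMS-2733)² = 0.002925 / (2.50)² = 4.679×10^-4.

4.68×10^-4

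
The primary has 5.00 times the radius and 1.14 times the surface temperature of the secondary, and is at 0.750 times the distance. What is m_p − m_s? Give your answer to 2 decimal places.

-4.69

L_p/L_s = (5.00)²(1.14)⁴ = 42.22.
F_p/F_s = (L_p/L_s)/(d_p/d_s)² = 42.22/0.5625 = 75.06.
m_p − m_s = −2.5 log₁₀(75.06) = -4.69.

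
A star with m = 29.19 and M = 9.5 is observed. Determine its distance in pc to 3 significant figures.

8.67×10^4 pc

m − M = 5 log₁₀(d/10 pc)
29.19 − (9.5) = 19.69 = 5 log₁₀(d/10)
d = 10 × 10^(19.69/5) = 10 × 10^3.938 = 8.670×10^4 pc.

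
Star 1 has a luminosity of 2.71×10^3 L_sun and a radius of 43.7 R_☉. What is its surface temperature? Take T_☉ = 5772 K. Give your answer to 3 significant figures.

T/T_☉ = (L/L_☉)^(1/4) / (R/R_☉)^(1/2)
T = 5772 × (2.71×10^3)^(1/4) / √(43.7) = 5772 × 7.215 / 6.611 = 6300 K.

6.30×10^3 K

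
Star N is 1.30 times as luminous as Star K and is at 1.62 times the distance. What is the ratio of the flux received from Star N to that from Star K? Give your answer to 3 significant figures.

0.495

F = L/(4πd²), so F_N/F_K = (L_N/L_K) / (d_N/d_K)²
= 1.30 / (1.62)² = 1.30 / 2.624 = 0.4954.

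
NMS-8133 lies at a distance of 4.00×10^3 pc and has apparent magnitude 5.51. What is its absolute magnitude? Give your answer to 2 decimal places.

M = m − 5 log₁₀(d/10 pc) = 5.51 − 5 log₁₀(4.00×10^3/10)
  = 5.51 − 5 × 2.602 = 5.51 − 13.01 = -7.50.

-7.50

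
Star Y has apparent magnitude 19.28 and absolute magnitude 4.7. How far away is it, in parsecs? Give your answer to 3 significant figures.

m − M = 5 log₁₀(d/10 pc)
19.28 − (4.7) = 14.58 = 5 log₁₀(d/10)
d = 10 × 10^(14.58/5) = 10 × 10^2.916 = 8241 pc.

8.24×10^3 pc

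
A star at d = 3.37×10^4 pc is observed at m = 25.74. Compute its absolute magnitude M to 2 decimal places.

M = m − 5 log₁₀(d/10 pc) = 25.74 − 5 log₁₀(3.37×10^4/10)
  = 25.74 − 5 × 3.528 = 25.74 − 17.64 = 8.10.

8.10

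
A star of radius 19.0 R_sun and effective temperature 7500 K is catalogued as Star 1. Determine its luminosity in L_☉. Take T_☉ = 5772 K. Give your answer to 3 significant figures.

L/L_☉ = (R/R_☉)² (T/T_☉)⁴ = (19.0)² × (7500/5772)⁴
       = 361.0 × (1.299)⁴ = 361.0 × 2.851 = 1029.

1.03×10^3 L_☉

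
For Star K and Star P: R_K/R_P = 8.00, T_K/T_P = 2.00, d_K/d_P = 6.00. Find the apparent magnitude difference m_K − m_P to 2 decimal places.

L_K/L_P = (8.00)²(2.00)⁴ = 1024.
F_K/F_P = (L_K/L_P)/(d_K/d_P)² = 1024/36.00 = 28.44.
m_K − m_P = −2.5 log₁₀(28.44) = -3.63.

-3.63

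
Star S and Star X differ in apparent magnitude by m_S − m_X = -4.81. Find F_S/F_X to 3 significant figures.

83.9

F_S/F_X = 10^(−(m_S − m_X)/2.5) = 10^(4.81/2.5) = 10^1.924 = 83.95.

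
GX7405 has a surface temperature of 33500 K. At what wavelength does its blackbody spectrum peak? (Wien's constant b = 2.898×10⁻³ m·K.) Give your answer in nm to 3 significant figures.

λ_max = b/T = 2.898×10⁻³ / 33500 = 8.65×10^-8 m = 86.51 nm.

86.5 nm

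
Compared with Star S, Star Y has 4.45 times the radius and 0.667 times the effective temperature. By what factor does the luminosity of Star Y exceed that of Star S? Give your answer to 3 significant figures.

From the Stefan–Boltzmann law, L ∝ R²T⁴, so
L_Y/L_S = (R_Y/R_S)² (T_Y/T_S)⁴ = (4.45)² × (0.667)⁴ = 19.80 × 0.1979 = 3.919.

3.92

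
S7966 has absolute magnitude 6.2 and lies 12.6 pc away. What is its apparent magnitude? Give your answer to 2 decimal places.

m = M + 5 log₁₀(d/10 pc) = 6.2 + 5 log₁₀(12.6/10)
  = 6.2 + 5 × 0.100 = 6.2 + 0.50 = 6.70.

6.70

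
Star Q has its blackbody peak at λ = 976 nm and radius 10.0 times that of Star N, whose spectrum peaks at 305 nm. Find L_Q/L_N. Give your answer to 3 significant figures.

Wien's law gives T ∝ 1/λ_max, so T_Q/T_N = λ_N/λ_Q = 305/976 = 0.3125.
Then L ∝ R²T⁴ gives L_Q/L_N = (10.0)² × (0.3125)⁴ = 100.0 × 0.009537 = 0.9537.

0.954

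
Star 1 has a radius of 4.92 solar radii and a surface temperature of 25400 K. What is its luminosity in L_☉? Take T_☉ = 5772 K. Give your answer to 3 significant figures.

L/L_☉ = (R/R_☉)² (T/T_☉)⁴ = (4.92)² × (25400/5772)⁴
       = 24.21 × (4.401)⁴ = 24.21 × 375.0 = 9077.

9.08×10^3 L_☉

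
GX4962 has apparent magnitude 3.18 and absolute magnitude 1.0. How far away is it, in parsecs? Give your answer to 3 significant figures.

m − M = 5 log₁₀(d/10 pc)
3.18 − (1.0) = 2.18 = 5 log₁₀(d/10)
d = 10 × 10^(2.18/5) = 10 × 10^0.436 = 27.29 pc.

27.3 pc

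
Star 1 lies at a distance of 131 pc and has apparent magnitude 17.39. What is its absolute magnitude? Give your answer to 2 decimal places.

11.80

M = m − 5 log₁₀(d/10 pc) = 17.39 − 5 log₁₀(131/10)
  = 17.39 − 5 × 1.117 = 17.39 − 5.59 = 11.80.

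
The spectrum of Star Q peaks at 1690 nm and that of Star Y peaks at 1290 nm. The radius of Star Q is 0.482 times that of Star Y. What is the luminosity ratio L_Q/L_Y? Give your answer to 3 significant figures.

0.0789

Wien's law gives T ∝ 1/λ_max, so T_Q/T_Y = λ_Y/λ_Q = 1290/1690 = 0.7633.
Then L ∝ R²T⁴ gives L_Q/L_Y = (0.482)² × (0.7633)⁴ = 0.2323 × 0.3395 = 0.07887.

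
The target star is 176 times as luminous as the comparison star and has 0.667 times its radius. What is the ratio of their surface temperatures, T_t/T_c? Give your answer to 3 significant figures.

4.46

L ∝ R²T⁴ gives T ∝ (L/R²)^(1/4), so
T_t/T_c = (176 / 0.667²)^(1/4) = (395.6)^(1/4) = 4.460.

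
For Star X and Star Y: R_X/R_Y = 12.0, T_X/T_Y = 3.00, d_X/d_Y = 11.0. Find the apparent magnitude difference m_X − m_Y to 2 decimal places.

-4.96

L_X/L_Y = (12.0)²(3.00)⁴ = 1.166×10^4.
F_X/F_Y = (L_X/L_Y)/(d_X/d_Y)² = 1.166×10^4/121.0 = 96.40.
m_X − m_Y = −2.5 log₁₀(96.40) = -4.96.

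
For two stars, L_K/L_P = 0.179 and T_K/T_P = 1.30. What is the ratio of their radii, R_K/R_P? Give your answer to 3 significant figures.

0.250

L ∝ R²T⁴ gives R ∝ √L / T², so
R_K/R_P = √(0.179) / (1.30)² = 0.4231 / 1.690 = 0.2503.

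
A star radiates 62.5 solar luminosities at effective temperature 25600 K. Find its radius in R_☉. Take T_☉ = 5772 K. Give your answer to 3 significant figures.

R/R_☉ = √(L/L_☉) / (T/T_☉)² = √(62.5) / (4.435)²
       = 7.906 / 19.67 = 0.4019.

0.402 R_☉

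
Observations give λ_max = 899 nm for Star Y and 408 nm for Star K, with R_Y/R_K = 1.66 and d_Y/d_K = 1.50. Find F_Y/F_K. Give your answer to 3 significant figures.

Wien's law: T_Y/T_K = λ_K/λ_Y = 408/899 = 0.4538.
L_Y/L_K = (R_Y/R_K)²(T_Y/T_K)⁴ = (1.66)²(0.4538)⁴ = 0.1169.
F_Y/F_K = (L_Y/L_K)/(d_Y/d_K)² = 0.1169/(1.50)² = 0.05196.

0.0520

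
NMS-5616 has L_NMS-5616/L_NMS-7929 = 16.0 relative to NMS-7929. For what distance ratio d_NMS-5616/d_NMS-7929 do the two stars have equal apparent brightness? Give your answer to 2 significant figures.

4.0

Equal flux requires L_NMS-5616/d_NMS-5616² = L_NMS-7929/d_NMS-7929², so d_NMS-5616/d_NMS-7929 = √(L_NMS-5616/L_NMS-7929)
= √(16.0) = 4.000.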